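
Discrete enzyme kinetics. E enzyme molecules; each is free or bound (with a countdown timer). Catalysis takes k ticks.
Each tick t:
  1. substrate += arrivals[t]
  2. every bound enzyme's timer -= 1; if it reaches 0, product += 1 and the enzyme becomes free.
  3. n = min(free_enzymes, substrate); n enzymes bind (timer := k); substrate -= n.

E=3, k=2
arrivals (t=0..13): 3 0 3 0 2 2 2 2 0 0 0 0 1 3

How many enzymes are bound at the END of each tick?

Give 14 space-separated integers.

Answer: 3 3 3 3 2 3 3 3 3 2 0 0 1 3

Derivation:
t=0: arr=3 -> substrate=0 bound=3 product=0
t=1: arr=0 -> substrate=0 bound=3 product=0
t=2: arr=3 -> substrate=0 bound=3 product=3
t=3: arr=0 -> substrate=0 bound=3 product=3
t=4: arr=2 -> substrate=0 bound=2 product=6
t=5: arr=2 -> substrate=1 bound=3 product=6
t=6: arr=2 -> substrate=1 bound=3 product=8
t=7: arr=2 -> substrate=2 bound=3 product=9
t=8: arr=0 -> substrate=0 bound=3 product=11
t=9: arr=0 -> substrate=0 bound=2 product=12
t=10: arr=0 -> substrate=0 bound=0 product=14
t=11: arr=0 -> substrate=0 bound=0 product=14
t=12: arr=1 -> substrate=0 bound=1 product=14
t=13: arr=3 -> substrate=1 bound=3 product=14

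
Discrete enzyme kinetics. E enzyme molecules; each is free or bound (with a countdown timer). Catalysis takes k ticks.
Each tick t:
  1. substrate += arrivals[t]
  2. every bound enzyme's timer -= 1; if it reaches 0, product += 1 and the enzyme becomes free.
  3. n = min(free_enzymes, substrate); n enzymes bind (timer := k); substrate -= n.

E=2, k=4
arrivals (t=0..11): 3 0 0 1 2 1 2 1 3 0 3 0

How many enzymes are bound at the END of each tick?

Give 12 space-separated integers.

t=0: arr=3 -> substrate=1 bound=2 product=0
t=1: arr=0 -> substrate=1 bound=2 product=0
t=2: arr=0 -> substrate=1 bound=2 product=0
t=3: arr=1 -> substrate=2 bound=2 product=0
t=4: arr=2 -> substrate=2 bound=2 product=2
t=5: arr=1 -> substrate=3 bound=2 product=2
t=6: arr=2 -> substrate=5 bound=2 product=2
t=7: arr=1 -> substrate=6 bound=2 product=2
t=8: arr=3 -> substrate=7 bound=2 product=4
t=9: arr=0 -> substrate=7 bound=2 product=4
t=10: arr=3 -> substrate=10 bound=2 product=4
t=11: arr=0 -> substrate=10 bound=2 product=4

Answer: 2 2 2 2 2 2 2 2 2 2 2 2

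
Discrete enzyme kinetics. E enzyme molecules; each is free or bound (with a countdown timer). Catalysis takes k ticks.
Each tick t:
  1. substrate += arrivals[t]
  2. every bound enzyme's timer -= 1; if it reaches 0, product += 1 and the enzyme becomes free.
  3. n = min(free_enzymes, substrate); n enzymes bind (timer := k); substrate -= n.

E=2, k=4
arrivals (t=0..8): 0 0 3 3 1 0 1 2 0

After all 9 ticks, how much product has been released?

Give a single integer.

t=0: arr=0 -> substrate=0 bound=0 product=0
t=1: arr=0 -> substrate=0 bound=0 product=0
t=2: arr=3 -> substrate=1 bound=2 product=0
t=3: arr=3 -> substrate=4 bound=2 product=0
t=4: arr=1 -> substrate=5 bound=2 product=0
t=5: arr=0 -> substrate=5 bound=2 product=0
t=6: arr=1 -> substrate=4 bound=2 product=2
t=7: arr=2 -> substrate=6 bound=2 product=2
t=8: arr=0 -> substrate=6 bound=2 product=2

Answer: 2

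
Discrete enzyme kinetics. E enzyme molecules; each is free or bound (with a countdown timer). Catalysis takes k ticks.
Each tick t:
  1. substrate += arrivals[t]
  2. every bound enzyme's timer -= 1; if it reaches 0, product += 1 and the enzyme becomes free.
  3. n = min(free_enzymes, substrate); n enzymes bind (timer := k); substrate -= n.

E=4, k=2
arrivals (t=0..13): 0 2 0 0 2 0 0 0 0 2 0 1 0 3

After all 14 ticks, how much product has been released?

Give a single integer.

Answer: 7

Derivation:
t=0: arr=0 -> substrate=0 bound=0 product=0
t=1: arr=2 -> substrate=0 bound=2 product=0
t=2: arr=0 -> substrate=0 bound=2 product=0
t=3: arr=0 -> substrate=0 bound=0 product=2
t=4: arr=2 -> substrate=0 bound=2 product=2
t=5: arr=0 -> substrate=0 bound=2 product=2
t=6: arr=0 -> substrate=0 bound=0 product=4
t=7: arr=0 -> substrate=0 bound=0 product=4
t=8: arr=0 -> substrate=0 bound=0 product=4
t=9: arr=2 -> substrate=0 bound=2 product=4
t=10: arr=0 -> substrate=0 bound=2 product=4
t=11: arr=1 -> substrate=0 bound=1 product=6
t=12: arr=0 -> substrate=0 bound=1 product=6
t=13: arr=3 -> substrate=0 bound=3 product=7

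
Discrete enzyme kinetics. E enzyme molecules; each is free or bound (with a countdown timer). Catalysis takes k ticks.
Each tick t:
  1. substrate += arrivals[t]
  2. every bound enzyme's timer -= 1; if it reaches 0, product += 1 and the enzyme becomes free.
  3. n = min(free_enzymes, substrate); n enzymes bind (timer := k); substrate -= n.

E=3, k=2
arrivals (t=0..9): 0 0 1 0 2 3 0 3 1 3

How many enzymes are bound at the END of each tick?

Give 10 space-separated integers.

Answer: 0 0 1 1 2 3 3 3 3 3

Derivation:
t=0: arr=0 -> substrate=0 bound=0 product=0
t=1: arr=0 -> substrate=0 bound=0 product=0
t=2: arr=1 -> substrate=0 bound=1 product=0
t=3: arr=0 -> substrate=0 bound=1 product=0
t=4: arr=2 -> substrate=0 bound=2 product=1
t=5: arr=3 -> substrate=2 bound=3 product=1
t=6: arr=0 -> substrate=0 bound=3 product=3
t=7: arr=3 -> substrate=2 bound=3 product=4
t=8: arr=1 -> substrate=1 bound=3 product=6
t=9: arr=3 -> substrate=3 bound=3 product=7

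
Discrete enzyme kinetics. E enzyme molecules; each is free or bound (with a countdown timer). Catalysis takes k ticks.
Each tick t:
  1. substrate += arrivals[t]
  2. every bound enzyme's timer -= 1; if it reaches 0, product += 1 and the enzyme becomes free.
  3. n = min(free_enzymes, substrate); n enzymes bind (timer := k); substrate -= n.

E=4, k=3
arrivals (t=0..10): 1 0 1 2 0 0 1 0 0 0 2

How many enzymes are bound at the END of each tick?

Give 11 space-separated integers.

t=0: arr=1 -> substrate=0 bound=1 product=0
t=1: arr=0 -> substrate=0 bound=1 product=0
t=2: arr=1 -> substrate=0 bound=2 product=0
t=3: arr=2 -> substrate=0 bound=3 product=1
t=4: arr=0 -> substrate=0 bound=3 product=1
t=5: arr=0 -> substrate=0 bound=2 product=2
t=6: arr=1 -> substrate=0 bound=1 product=4
t=7: arr=0 -> substrate=0 bound=1 product=4
t=8: arr=0 -> substrate=0 bound=1 product=4
t=9: arr=0 -> substrate=0 bound=0 product=5
t=10: arr=2 -> substrate=0 bound=2 product=5

Answer: 1 1 2 3 3 2 1 1 1 0 2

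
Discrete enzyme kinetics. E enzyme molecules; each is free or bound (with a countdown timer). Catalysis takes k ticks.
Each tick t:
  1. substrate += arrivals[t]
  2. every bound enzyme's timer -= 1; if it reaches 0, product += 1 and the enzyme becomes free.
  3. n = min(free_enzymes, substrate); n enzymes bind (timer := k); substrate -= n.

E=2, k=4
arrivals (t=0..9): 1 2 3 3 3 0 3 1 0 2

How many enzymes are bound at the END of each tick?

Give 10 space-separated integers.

t=0: arr=1 -> substrate=0 bound=1 product=0
t=1: arr=2 -> substrate=1 bound=2 product=0
t=2: arr=3 -> substrate=4 bound=2 product=0
t=3: arr=3 -> substrate=7 bound=2 product=0
t=4: arr=3 -> substrate=9 bound=2 product=1
t=5: arr=0 -> substrate=8 bound=2 product=2
t=6: arr=3 -> substrate=11 bound=2 product=2
t=7: arr=1 -> substrate=12 bound=2 product=2
t=8: arr=0 -> substrate=11 bound=2 product=3
t=9: arr=2 -> substrate=12 bound=2 product=4

Answer: 1 2 2 2 2 2 2 2 2 2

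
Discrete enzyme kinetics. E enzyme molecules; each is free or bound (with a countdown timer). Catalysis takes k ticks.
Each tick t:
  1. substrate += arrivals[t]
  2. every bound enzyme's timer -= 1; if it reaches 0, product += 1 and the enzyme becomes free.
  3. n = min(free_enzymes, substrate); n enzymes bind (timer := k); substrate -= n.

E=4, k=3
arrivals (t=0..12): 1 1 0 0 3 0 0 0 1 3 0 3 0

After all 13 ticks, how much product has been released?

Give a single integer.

t=0: arr=1 -> substrate=0 bound=1 product=0
t=1: arr=1 -> substrate=0 bound=2 product=0
t=2: arr=0 -> substrate=0 bound=2 product=0
t=3: arr=0 -> substrate=0 bound=1 product=1
t=4: arr=3 -> substrate=0 bound=3 product=2
t=5: arr=0 -> substrate=0 bound=3 product=2
t=6: arr=0 -> substrate=0 bound=3 product=2
t=7: arr=0 -> substrate=0 bound=0 product=5
t=8: arr=1 -> substrate=0 bound=1 product=5
t=9: arr=3 -> substrate=0 bound=4 product=5
t=10: arr=0 -> substrate=0 bound=4 product=5
t=11: arr=3 -> substrate=2 bound=4 product=6
t=12: arr=0 -> substrate=0 bound=3 product=9

Answer: 9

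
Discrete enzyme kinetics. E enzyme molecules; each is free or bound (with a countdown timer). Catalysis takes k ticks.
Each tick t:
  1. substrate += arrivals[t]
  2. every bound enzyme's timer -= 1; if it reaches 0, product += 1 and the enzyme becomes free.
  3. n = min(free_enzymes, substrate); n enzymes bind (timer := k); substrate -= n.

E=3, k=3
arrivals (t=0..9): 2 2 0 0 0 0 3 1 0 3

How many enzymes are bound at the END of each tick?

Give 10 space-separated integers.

t=0: arr=2 -> substrate=0 bound=2 product=0
t=1: arr=2 -> substrate=1 bound=3 product=0
t=2: arr=0 -> substrate=1 bound=3 product=0
t=3: arr=0 -> substrate=0 bound=2 product=2
t=4: arr=0 -> substrate=0 bound=1 product=3
t=5: arr=0 -> substrate=0 bound=1 product=3
t=6: arr=3 -> substrate=0 bound=3 product=4
t=7: arr=1 -> substrate=1 bound=3 product=4
t=8: arr=0 -> substrate=1 bound=3 product=4
t=9: arr=3 -> substrate=1 bound=3 product=7

Answer: 2 3 3 2 1 1 3 3 3 3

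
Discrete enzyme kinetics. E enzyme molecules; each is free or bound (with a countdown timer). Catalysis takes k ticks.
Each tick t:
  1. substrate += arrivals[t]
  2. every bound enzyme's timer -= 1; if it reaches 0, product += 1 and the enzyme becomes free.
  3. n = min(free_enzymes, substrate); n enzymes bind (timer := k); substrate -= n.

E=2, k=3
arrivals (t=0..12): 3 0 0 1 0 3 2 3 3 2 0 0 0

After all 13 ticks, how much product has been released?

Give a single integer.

Answer: 8

Derivation:
t=0: arr=3 -> substrate=1 bound=2 product=0
t=1: arr=0 -> substrate=1 bound=2 product=0
t=2: arr=0 -> substrate=1 bound=2 product=0
t=3: arr=1 -> substrate=0 bound=2 product=2
t=4: arr=0 -> substrate=0 bound=2 product=2
t=5: arr=3 -> substrate=3 bound=2 product=2
t=6: arr=2 -> substrate=3 bound=2 product=4
t=7: arr=3 -> substrate=6 bound=2 product=4
t=8: arr=3 -> substrate=9 bound=2 product=4
t=9: arr=2 -> substrate=9 bound=2 product=6
t=10: arr=0 -> substrate=9 bound=2 product=6
t=11: arr=0 -> substrate=9 bound=2 product=6
t=12: arr=0 -> substrate=7 bound=2 product=8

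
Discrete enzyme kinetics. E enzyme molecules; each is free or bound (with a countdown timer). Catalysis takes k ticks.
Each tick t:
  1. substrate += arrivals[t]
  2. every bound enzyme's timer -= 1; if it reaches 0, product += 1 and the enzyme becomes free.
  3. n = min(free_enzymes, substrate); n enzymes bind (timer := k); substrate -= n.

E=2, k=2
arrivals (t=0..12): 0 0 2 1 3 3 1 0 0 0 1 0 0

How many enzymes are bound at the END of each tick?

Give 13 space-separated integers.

Answer: 0 0 2 2 2 2 2 2 2 2 2 2 1

Derivation:
t=0: arr=0 -> substrate=0 bound=0 product=0
t=1: arr=0 -> substrate=0 bound=0 product=0
t=2: arr=2 -> substrate=0 bound=2 product=0
t=3: arr=1 -> substrate=1 bound=2 product=0
t=4: arr=3 -> substrate=2 bound=2 product=2
t=5: arr=3 -> substrate=5 bound=2 product=2
t=6: arr=1 -> substrate=4 bound=2 product=4
t=7: arr=0 -> substrate=4 bound=2 product=4
t=8: arr=0 -> substrate=2 bound=2 product=6
t=9: arr=0 -> substrate=2 bound=2 product=6
t=10: arr=1 -> substrate=1 bound=2 product=8
t=11: arr=0 -> substrate=1 bound=2 product=8
t=12: arr=0 -> substrate=0 bound=1 product=10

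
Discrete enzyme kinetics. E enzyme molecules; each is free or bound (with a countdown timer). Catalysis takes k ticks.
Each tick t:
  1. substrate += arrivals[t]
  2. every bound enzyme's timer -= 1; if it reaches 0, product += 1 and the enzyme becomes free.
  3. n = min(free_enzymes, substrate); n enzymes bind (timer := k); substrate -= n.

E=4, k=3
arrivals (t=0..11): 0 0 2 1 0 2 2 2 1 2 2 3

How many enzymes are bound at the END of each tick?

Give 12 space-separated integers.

t=0: arr=0 -> substrate=0 bound=0 product=0
t=1: arr=0 -> substrate=0 bound=0 product=0
t=2: arr=2 -> substrate=0 bound=2 product=0
t=3: arr=1 -> substrate=0 bound=3 product=0
t=4: arr=0 -> substrate=0 bound=3 product=0
t=5: arr=2 -> substrate=0 bound=3 product=2
t=6: arr=2 -> substrate=0 bound=4 product=3
t=7: arr=2 -> substrate=2 bound=4 product=3
t=8: arr=1 -> substrate=1 bound=4 product=5
t=9: arr=2 -> substrate=1 bound=4 product=7
t=10: arr=2 -> substrate=3 bound=4 product=7
t=11: arr=3 -> substrate=4 bound=4 product=9

Answer: 0 0 2 3 3 3 4 4 4 4 4 4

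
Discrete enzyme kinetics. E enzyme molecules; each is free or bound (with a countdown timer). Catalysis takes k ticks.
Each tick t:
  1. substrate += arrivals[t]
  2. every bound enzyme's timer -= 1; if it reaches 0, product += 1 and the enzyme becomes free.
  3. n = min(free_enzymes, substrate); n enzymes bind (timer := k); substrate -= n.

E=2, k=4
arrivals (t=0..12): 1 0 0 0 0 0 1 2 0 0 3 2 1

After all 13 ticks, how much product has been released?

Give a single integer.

Answer: 3

Derivation:
t=0: arr=1 -> substrate=0 bound=1 product=0
t=1: arr=0 -> substrate=0 bound=1 product=0
t=2: arr=0 -> substrate=0 bound=1 product=0
t=3: arr=0 -> substrate=0 bound=1 product=0
t=4: arr=0 -> substrate=0 bound=0 product=1
t=5: arr=0 -> substrate=0 bound=0 product=1
t=6: arr=1 -> substrate=0 bound=1 product=1
t=7: arr=2 -> substrate=1 bound=2 product=1
t=8: arr=0 -> substrate=1 bound=2 product=1
t=9: arr=0 -> substrate=1 bound=2 product=1
t=10: arr=3 -> substrate=3 bound=2 product=2
t=11: arr=2 -> substrate=4 bound=2 product=3
t=12: arr=1 -> substrate=5 bound=2 product=3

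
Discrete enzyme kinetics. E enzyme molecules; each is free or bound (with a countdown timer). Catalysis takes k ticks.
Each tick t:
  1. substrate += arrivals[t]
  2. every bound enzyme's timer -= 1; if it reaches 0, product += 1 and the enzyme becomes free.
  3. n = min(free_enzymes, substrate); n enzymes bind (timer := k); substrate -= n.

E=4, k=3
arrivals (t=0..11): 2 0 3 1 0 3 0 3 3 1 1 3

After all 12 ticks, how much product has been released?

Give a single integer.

Answer: 12

Derivation:
t=0: arr=2 -> substrate=0 bound=2 product=0
t=1: arr=0 -> substrate=0 bound=2 product=0
t=2: arr=3 -> substrate=1 bound=4 product=0
t=3: arr=1 -> substrate=0 bound=4 product=2
t=4: arr=0 -> substrate=0 bound=4 product=2
t=5: arr=3 -> substrate=1 bound=4 product=4
t=6: arr=0 -> substrate=0 bound=3 product=6
t=7: arr=3 -> substrate=2 bound=4 product=6
t=8: arr=3 -> substrate=3 bound=4 product=8
t=9: arr=1 -> substrate=3 bound=4 product=9
t=10: arr=1 -> substrate=3 bound=4 product=10
t=11: arr=3 -> substrate=4 bound=4 product=12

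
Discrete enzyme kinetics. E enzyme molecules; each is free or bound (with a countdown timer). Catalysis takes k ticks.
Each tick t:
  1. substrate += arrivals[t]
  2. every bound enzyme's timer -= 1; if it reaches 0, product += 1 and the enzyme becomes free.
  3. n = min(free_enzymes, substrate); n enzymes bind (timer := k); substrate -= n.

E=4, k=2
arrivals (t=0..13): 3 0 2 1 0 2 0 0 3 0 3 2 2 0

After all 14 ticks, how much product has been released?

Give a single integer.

t=0: arr=3 -> substrate=0 bound=3 product=0
t=1: arr=0 -> substrate=0 bound=3 product=0
t=2: arr=2 -> substrate=0 bound=2 product=3
t=3: arr=1 -> substrate=0 bound=3 product=3
t=4: arr=0 -> substrate=0 bound=1 product=5
t=5: arr=2 -> substrate=0 bound=2 product=6
t=6: arr=0 -> substrate=0 bound=2 product=6
t=7: arr=0 -> substrate=0 bound=0 product=8
t=8: arr=3 -> substrate=0 bound=3 product=8
t=9: arr=0 -> substrate=0 bound=3 product=8
t=10: arr=3 -> substrate=0 bound=3 product=11
t=11: arr=2 -> substrate=1 bound=4 product=11
t=12: arr=2 -> substrate=0 bound=4 product=14
t=13: arr=0 -> substrate=0 bound=3 product=15

Answer: 15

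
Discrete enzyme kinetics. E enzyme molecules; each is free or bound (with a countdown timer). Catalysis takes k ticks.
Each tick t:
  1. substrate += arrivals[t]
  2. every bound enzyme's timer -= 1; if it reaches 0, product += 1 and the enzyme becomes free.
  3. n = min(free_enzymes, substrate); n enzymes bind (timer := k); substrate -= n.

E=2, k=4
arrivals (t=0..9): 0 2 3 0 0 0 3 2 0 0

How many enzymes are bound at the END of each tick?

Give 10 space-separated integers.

t=0: arr=0 -> substrate=0 bound=0 product=0
t=1: arr=2 -> substrate=0 bound=2 product=0
t=2: arr=3 -> substrate=3 bound=2 product=0
t=3: arr=0 -> substrate=3 bound=2 product=0
t=4: arr=0 -> substrate=3 bound=2 product=0
t=5: arr=0 -> substrate=1 bound=2 product=2
t=6: arr=3 -> substrate=4 bound=2 product=2
t=7: arr=2 -> substrate=6 bound=2 product=2
t=8: arr=0 -> substrate=6 bound=2 product=2
t=9: arr=0 -> substrate=4 bound=2 product=4

Answer: 0 2 2 2 2 2 2 2 2 2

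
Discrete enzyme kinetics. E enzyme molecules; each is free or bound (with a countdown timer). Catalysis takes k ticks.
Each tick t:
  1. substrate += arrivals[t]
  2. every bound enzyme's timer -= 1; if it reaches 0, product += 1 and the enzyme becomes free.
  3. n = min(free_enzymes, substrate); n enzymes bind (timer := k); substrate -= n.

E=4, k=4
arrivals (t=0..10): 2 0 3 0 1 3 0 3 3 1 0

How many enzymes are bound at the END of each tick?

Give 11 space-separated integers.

t=0: arr=2 -> substrate=0 bound=2 product=0
t=1: arr=0 -> substrate=0 bound=2 product=0
t=2: arr=3 -> substrate=1 bound=4 product=0
t=3: arr=0 -> substrate=1 bound=4 product=0
t=4: arr=1 -> substrate=0 bound=4 product=2
t=5: arr=3 -> substrate=3 bound=4 product=2
t=6: arr=0 -> substrate=1 bound=4 product=4
t=7: arr=3 -> substrate=4 bound=4 product=4
t=8: arr=3 -> substrate=5 bound=4 product=6
t=9: arr=1 -> substrate=6 bound=4 product=6
t=10: arr=0 -> substrate=4 bound=4 product=8

Answer: 2 2 4 4 4 4 4 4 4 4 4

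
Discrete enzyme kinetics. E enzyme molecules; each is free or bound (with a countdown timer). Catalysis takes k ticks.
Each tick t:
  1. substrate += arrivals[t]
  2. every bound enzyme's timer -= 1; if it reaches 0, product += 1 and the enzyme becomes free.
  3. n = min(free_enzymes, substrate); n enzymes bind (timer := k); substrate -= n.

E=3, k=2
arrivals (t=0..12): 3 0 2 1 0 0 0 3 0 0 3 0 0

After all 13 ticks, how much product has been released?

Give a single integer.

t=0: arr=3 -> substrate=0 bound=3 product=0
t=1: arr=0 -> substrate=0 bound=3 product=0
t=2: arr=2 -> substrate=0 bound=2 product=3
t=3: arr=1 -> substrate=0 bound=3 product=3
t=4: arr=0 -> substrate=0 bound=1 product=5
t=5: arr=0 -> substrate=0 bound=0 product=6
t=6: arr=0 -> substrate=0 bound=0 product=6
t=7: arr=3 -> substrate=0 bound=3 product=6
t=8: arr=0 -> substrate=0 bound=3 product=6
t=9: arr=0 -> substrate=0 bound=0 product=9
t=10: arr=3 -> substrate=0 bound=3 product=9
t=11: arr=0 -> substrate=0 bound=3 product=9
t=12: arr=0 -> substrate=0 bound=0 product=12

Answer: 12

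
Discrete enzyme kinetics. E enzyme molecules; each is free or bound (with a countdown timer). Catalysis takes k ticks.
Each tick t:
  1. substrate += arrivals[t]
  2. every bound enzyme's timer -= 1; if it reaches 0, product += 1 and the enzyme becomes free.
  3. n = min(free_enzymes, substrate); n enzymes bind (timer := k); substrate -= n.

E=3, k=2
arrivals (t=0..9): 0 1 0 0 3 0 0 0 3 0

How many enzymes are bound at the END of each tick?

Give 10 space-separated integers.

Answer: 0 1 1 0 3 3 0 0 3 3

Derivation:
t=0: arr=0 -> substrate=0 bound=0 product=0
t=1: arr=1 -> substrate=0 bound=1 product=0
t=2: arr=0 -> substrate=0 bound=1 product=0
t=3: arr=0 -> substrate=0 bound=0 product=1
t=4: arr=3 -> substrate=0 bound=3 product=1
t=5: arr=0 -> substrate=0 bound=3 product=1
t=6: arr=0 -> substrate=0 bound=0 product=4
t=7: arr=0 -> substrate=0 bound=0 product=4
t=8: arr=3 -> substrate=0 bound=3 product=4
t=9: arr=0 -> substrate=0 bound=3 product=4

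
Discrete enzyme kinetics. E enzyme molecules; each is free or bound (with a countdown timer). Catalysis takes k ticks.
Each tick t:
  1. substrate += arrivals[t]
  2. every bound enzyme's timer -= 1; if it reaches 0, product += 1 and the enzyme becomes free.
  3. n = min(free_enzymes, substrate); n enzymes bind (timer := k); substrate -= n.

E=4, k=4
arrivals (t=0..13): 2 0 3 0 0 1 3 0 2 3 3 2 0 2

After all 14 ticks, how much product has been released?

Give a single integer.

Answer: 10

Derivation:
t=0: arr=2 -> substrate=0 bound=2 product=0
t=1: arr=0 -> substrate=0 bound=2 product=0
t=2: arr=3 -> substrate=1 bound=4 product=0
t=3: arr=0 -> substrate=1 bound=4 product=0
t=4: arr=0 -> substrate=0 bound=3 product=2
t=5: arr=1 -> substrate=0 bound=4 product=2
t=6: arr=3 -> substrate=1 bound=4 product=4
t=7: arr=0 -> substrate=1 bound=4 product=4
t=8: arr=2 -> substrate=2 bound=4 product=5
t=9: arr=3 -> substrate=4 bound=4 product=6
t=10: arr=3 -> substrate=5 bound=4 product=8
t=11: arr=2 -> substrate=7 bound=4 product=8
t=12: arr=0 -> substrate=6 bound=4 product=9
t=13: arr=2 -> substrate=7 bound=4 product=10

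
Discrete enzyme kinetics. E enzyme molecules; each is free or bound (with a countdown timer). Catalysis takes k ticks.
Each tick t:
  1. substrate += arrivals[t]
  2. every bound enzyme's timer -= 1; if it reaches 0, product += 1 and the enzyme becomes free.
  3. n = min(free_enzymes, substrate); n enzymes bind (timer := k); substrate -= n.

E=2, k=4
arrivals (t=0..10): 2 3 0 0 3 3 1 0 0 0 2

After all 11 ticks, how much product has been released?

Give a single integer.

t=0: arr=2 -> substrate=0 bound=2 product=0
t=1: arr=3 -> substrate=3 bound=2 product=0
t=2: arr=0 -> substrate=3 bound=2 product=0
t=3: arr=0 -> substrate=3 bound=2 product=0
t=4: arr=3 -> substrate=4 bound=2 product=2
t=5: arr=3 -> substrate=7 bound=2 product=2
t=6: arr=1 -> substrate=8 bound=2 product=2
t=7: arr=0 -> substrate=8 bound=2 product=2
t=8: arr=0 -> substrate=6 bound=2 product=4
t=9: arr=0 -> substrate=6 bound=2 product=4
t=10: arr=2 -> substrate=8 bound=2 product=4

Answer: 4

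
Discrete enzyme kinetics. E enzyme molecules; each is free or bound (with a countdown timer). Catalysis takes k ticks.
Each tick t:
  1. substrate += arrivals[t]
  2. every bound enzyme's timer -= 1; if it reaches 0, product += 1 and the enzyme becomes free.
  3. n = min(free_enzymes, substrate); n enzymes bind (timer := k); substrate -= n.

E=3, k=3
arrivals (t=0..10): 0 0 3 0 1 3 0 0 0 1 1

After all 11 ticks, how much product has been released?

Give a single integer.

Answer: 6

Derivation:
t=0: arr=0 -> substrate=0 bound=0 product=0
t=1: arr=0 -> substrate=0 bound=0 product=0
t=2: arr=3 -> substrate=0 bound=3 product=0
t=3: arr=0 -> substrate=0 bound=3 product=0
t=4: arr=1 -> substrate=1 bound=3 product=0
t=5: arr=3 -> substrate=1 bound=3 product=3
t=6: arr=0 -> substrate=1 bound=3 product=3
t=7: arr=0 -> substrate=1 bound=3 product=3
t=8: arr=0 -> substrate=0 bound=1 product=6
t=9: arr=1 -> substrate=0 bound=2 product=6
t=10: arr=1 -> substrate=0 bound=3 product=6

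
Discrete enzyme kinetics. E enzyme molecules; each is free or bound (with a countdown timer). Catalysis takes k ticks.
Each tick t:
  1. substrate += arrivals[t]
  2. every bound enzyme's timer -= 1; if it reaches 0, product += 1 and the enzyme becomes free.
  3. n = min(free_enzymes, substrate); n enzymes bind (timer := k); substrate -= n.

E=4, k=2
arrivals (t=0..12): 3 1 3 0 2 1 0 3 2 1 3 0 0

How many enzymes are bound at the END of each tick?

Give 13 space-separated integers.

t=0: arr=3 -> substrate=0 bound=3 product=0
t=1: arr=1 -> substrate=0 bound=4 product=0
t=2: arr=3 -> substrate=0 bound=4 product=3
t=3: arr=0 -> substrate=0 bound=3 product=4
t=4: arr=2 -> substrate=0 bound=2 product=7
t=5: arr=1 -> substrate=0 bound=3 product=7
t=6: arr=0 -> substrate=0 bound=1 product=9
t=7: arr=3 -> substrate=0 bound=3 product=10
t=8: arr=2 -> substrate=1 bound=4 product=10
t=9: arr=1 -> substrate=0 bound=3 product=13
t=10: arr=3 -> substrate=1 bound=4 product=14
t=11: arr=0 -> substrate=0 bound=3 product=16
t=12: arr=0 -> substrate=0 bound=1 product=18

Answer: 3 4 4 3 2 3 1 3 4 3 4 3 1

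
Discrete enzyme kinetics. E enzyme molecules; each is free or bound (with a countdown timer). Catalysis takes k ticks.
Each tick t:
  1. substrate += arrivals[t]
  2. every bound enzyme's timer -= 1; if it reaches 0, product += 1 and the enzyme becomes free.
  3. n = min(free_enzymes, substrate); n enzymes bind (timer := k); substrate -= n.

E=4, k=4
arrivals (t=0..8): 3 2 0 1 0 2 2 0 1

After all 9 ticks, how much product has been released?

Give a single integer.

Answer: 6

Derivation:
t=0: arr=3 -> substrate=0 bound=3 product=0
t=1: arr=2 -> substrate=1 bound=4 product=0
t=2: arr=0 -> substrate=1 bound=4 product=0
t=3: arr=1 -> substrate=2 bound=4 product=0
t=4: arr=0 -> substrate=0 bound=3 product=3
t=5: arr=2 -> substrate=0 bound=4 product=4
t=6: arr=2 -> substrate=2 bound=4 product=4
t=7: arr=0 -> substrate=2 bound=4 product=4
t=8: arr=1 -> substrate=1 bound=4 product=6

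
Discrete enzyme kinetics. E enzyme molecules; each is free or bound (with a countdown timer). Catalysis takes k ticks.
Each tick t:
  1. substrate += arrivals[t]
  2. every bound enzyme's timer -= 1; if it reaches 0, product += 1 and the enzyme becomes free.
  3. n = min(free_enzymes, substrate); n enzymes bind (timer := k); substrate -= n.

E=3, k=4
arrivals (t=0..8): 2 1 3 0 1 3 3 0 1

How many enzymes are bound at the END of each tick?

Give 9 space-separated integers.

Answer: 2 3 3 3 3 3 3 3 3

Derivation:
t=0: arr=2 -> substrate=0 bound=2 product=0
t=1: arr=1 -> substrate=0 bound=3 product=0
t=2: arr=3 -> substrate=3 bound=3 product=0
t=3: arr=0 -> substrate=3 bound=3 product=0
t=4: arr=1 -> substrate=2 bound=3 product=2
t=5: arr=3 -> substrate=4 bound=3 product=3
t=6: arr=3 -> substrate=7 bound=3 product=3
t=7: arr=0 -> substrate=7 bound=3 product=3
t=8: arr=1 -> substrate=6 bound=3 product=5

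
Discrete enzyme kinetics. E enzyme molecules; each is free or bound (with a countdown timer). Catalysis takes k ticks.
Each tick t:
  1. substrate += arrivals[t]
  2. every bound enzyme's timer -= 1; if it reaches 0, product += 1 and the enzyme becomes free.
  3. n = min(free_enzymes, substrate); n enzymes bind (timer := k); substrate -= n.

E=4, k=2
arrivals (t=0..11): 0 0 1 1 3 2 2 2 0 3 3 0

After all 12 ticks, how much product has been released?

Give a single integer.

t=0: arr=0 -> substrate=0 bound=0 product=0
t=1: arr=0 -> substrate=0 bound=0 product=0
t=2: arr=1 -> substrate=0 bound=1 product=0
t=3: arr=1 -> substrate=0 bound=2 product=0
t=4: arr=3 -> substrate=0 bound=4 product=1
t=5: arr=2 -> substrate=1 bound=4 product=2
t=6: arr=2 -> substrate=0 bound=4 product=5
t=7: arr=2 -> substrate=1 bound=4 product=6
t=8: arr=0 -> substrate=0 bound=2 product=9
t=9: arr=3 -> substrate=0 bound=4 product=10
t=10: arr=3 -> substrate=2 bound=4 product=11
t=11: arr=0 -> substrate=0 bound=3 product=14

Answer: 14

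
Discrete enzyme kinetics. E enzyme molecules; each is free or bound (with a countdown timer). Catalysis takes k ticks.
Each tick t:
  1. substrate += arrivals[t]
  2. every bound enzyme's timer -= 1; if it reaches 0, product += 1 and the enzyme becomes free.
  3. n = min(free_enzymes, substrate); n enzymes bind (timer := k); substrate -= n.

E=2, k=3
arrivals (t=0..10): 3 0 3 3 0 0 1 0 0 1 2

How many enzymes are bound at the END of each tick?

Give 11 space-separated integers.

Answer: 2 2 2 2 2 2 2 2 2 2 2

Derivation:
t=0: arr=3 -> substrate=1 bound=2 product=0
t=1: arr=0 -> substrate=1 bound=2 product=0
t=2: arr=3 -> substrate=4 bound=2 product=0
t=3: arr=3 -> substrate=5 bound=2 product=2
t=4: arr=0 -> substrate=5 bound=2 product=2
t=5: arr=0 -> substrate=5 bound=2 product=2
t=6: arr=1 -> substrate=4 bound=2 product=4
t=7: arr=0 -> substrate=4 bound=2 product=4
t=8: arr=0 -> substrate=4 bound=2 product=4
t=9: arr=1 -> substrate=3 bound=2 product=6
t=10: arr=2 -> substrate=5 bound=2 product=6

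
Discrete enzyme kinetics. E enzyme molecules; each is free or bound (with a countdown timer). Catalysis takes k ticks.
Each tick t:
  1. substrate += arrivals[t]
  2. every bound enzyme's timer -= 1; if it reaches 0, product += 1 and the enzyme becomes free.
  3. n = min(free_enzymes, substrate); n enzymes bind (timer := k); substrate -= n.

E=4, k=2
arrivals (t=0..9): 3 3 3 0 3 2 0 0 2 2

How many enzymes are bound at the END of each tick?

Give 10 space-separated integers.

Answer: 3 4 4 4 4 4 3 2 2 4

Derivation:
t=0: arr=3 -> substrate=0 bound=3 product=0
t=1: arr=3 -> substrate=2 bound=4 product=0
t=2: arr=3 -> substrate=2 bound=4 product=3
t=3: arr=0 -> substrate=1 bound=4 product=4
t=4: arr=3 -> substrate=1 bound=4 product=7
t=5: arr=2 -> substrate=2 bound=4 product=8
t=6: arr=0 -> substrate=0 bound=3 product=11
t=7: arr=0 -> substrate=0 bound=2 product=12
t=8: arr=2 -> substrate=0 bound=2 product=14
t=9: arr=2 -> substrate=0 bound=4 product=14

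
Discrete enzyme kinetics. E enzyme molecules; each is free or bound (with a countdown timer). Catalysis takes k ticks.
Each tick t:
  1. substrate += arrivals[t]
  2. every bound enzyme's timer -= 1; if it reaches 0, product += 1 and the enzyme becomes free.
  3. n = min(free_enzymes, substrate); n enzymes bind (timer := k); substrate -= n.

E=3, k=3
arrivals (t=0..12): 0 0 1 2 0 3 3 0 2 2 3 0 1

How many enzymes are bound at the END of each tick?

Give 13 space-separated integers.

Answer: 0 0 1 3 3 3 3 3 3 3 3 3 3

Derivation:
t=0: arr=0 -> substrate=0 bound=0 product=0
t=1: arr=0 -> substrate=0 bound=0 product=0
t=2: arr=1 -> substrate=0 bound=1 product=0
t=3: arr=2 -> substrate=0 bound=3 product=0
t=4: arr=0 -> substrate=0 bound=3 product=0
t=5: arr=3 -> substrate=2 bound=3 product=1
t=6: arr=3 -> substrate=3 bound=3 product=3
t=7: arr=0 -> substrate=3 bound=3 product=3
t=8: arr=2 -> substrate=4 bound=3 product=4
t=9: arr=2 -> substrate=4 bound=3 product=6
t=10: arr=3 -> substrate=7 bound=3 product=6
t=11: arr=0 -> substrate=6 bound=3 product=7
t=12: arr=1 -> substrate=5 bound=3 product=9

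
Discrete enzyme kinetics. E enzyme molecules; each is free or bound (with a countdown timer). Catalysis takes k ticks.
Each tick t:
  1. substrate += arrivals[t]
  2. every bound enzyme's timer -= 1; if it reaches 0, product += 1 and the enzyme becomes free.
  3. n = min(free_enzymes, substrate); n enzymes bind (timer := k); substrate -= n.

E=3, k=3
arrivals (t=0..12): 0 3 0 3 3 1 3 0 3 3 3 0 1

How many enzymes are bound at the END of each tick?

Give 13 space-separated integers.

t=0: arr=0 -> substrate=0 bound=0 product=0
t=1: arr=3 -> substrate=0 bound=3 product=0
t=2: arr=0 -> substrate=0 bound=3 product=0
t=3: arr=3 -> substrate=3 bound=3 product=0
t=4: arr=3 -> substrate=3 bound=3 product=3
t=5: arr=1 -> substrate=4 bound=3 product=3
t=6: arr=3 -> substrate=7 bound=3 product=3
t=7: arr=0 -> substrate=4 bound=3 product=6
t=8: arr=3 -> substrate=7 bound=3 product=6
t=9: arr=3 -> substrate=10 bound=3 product=6
t=10: arr=3 -> substrate=10 bound=3 product=9
t=11: arr=0 -> substrate=10 bound=3 product=9
t=12: arr=1 -> substrate=11 bound=3 product=9

Answer: 0 3 3 3 3 3 3 3 3 3 3 3 3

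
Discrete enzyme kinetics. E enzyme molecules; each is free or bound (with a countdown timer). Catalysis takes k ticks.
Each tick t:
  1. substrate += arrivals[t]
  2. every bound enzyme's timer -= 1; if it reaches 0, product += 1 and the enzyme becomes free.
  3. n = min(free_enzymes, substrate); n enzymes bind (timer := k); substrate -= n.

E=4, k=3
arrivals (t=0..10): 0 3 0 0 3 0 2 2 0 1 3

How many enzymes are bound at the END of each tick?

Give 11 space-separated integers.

t=0: arr=0 -> substrate=0 bound=0 product=0
t=1: arr=3 -> substrate=0 bound=3 product=0
t=2: arr=0 -> substrate=0 bound=3 product=0
t=3: arr=0 -> substrate=0 bound=3 product=0
t=4: arr=3 -> substrate=0 bound=3 product=3
t=5: arr=0 -> substrate=0 bound=3 product=3
t=6: arr=2 -> substrate=1 bound=4 product=3
t=7: arr=2 -> substrate=0 bound=4 product=6
t=8: arr=0 -> substrate=0 bound=4 product=6
t=9: arr=1 -> substrate=0 bound=4 product=7
t=10: arr=3 -> substrate=0 bound=4 product=10

Answer: 0 3 3 3 3 3 4 4 4 4 4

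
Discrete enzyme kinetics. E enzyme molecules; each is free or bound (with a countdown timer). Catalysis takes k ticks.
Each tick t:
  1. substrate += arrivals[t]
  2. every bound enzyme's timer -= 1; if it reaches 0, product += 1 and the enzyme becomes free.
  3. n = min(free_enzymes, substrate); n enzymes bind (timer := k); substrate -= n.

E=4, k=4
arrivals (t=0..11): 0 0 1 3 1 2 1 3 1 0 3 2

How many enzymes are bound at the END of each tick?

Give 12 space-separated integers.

Answer: 0 0 1 4 4 4 4 4 4 4 4 4

Derivation:
t=0: arr=0 -> substrate=0 bound=0 product=0
t=1: arr=0 -> substrate=0 bound=0 product=0
t=2: arr=1 -> substrate=0 bound=1 product=0
t=3: arr=3 -> substrate=0 bound=4 product=0
t=4: arr=1 -> substrate=1 bound=4 product=0
t=5: arr=2 -> substrate=3 bound=4 product=0
t=6: arr=1 -> substrate=3 bound=4 product=1
t=7: arr=3 -> substrate=3 bound=4 product=4
t=8: arr=1 -> substrate=4 bound=4 product=4
t=9: arr=0 -> substrate=4 bound=4 product=4
t=10: arr=3 -> substrate=6 bound=4 product=5
t=11: arr=2 -> substrate=5 bound=4 product=8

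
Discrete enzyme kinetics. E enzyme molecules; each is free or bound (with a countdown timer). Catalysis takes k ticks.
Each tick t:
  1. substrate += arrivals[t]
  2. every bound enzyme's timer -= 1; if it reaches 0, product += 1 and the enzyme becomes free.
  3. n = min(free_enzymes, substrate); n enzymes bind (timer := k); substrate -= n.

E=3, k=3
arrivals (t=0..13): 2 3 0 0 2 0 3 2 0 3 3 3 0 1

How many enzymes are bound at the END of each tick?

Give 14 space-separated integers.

t=0: arr=2 -> substrate=0 bound=2 product=0
t=1: arr=3 -> substrate=2 bound=3 product=0
t=2: arr=0 -> substrate=2 bound=3 product=0
t=3: arr=0 -> substrate=0 bound=3 product=2
t=4: arr=2 -> substrate=1 bound=3 product=3
t=5: arr=0 -> substrate=1 bound=3 product=3
t=6: arr=3 -> substrate=2 bound=3 product=5
t=7: arr=2 -> substrate=3 bound=3 product=6
t=8: arr=0 -> substrate=3 bound=3 product=6
t=9: arr=3 -> substrate=4 bound=3 product=8
t=10: arr=3 -> substrate=6 bound=3 product=9
t=11: arr=3 -> substrate=9 bound=3 product=9
t=12: arr=0 -> substrate=7 bound=3 product=11
t=13: arr=1 -> substrate=7 bound=3 product=12

Answer: 2 3 3 3 3 3 3 3 3 3 3 3 3 3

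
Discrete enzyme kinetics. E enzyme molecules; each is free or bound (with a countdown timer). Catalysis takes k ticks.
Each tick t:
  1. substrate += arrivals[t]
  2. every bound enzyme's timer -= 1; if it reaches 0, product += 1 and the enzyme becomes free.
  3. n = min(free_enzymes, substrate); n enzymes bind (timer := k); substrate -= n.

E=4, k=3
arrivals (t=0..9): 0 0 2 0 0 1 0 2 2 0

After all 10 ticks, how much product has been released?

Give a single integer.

t=0: arr=0 -> substrate=0 bound=0 product=0
t=1: arr=0 -> substrate=0 bound=0 product=0
t=2: arr=2 -> substrate=0 bound=2 product=0
t=3: arr=0 -> substrate=0 bound=2 product=0
t=4: arr=0 -> substrate=0 bound=2 product=0
t=5: arr=1 -> substrate=0 bound=1 product=2
t=6: arr=0 -> substrate=0 bound=1 product=2
t=7: arr=2 -> substrate=0 bound=3 product=2
t=8: arr=2 -> substrate=0 bound=4 product=3
t=9: arr=0 -> substrate=0 bound=4 product=3

Answer: 3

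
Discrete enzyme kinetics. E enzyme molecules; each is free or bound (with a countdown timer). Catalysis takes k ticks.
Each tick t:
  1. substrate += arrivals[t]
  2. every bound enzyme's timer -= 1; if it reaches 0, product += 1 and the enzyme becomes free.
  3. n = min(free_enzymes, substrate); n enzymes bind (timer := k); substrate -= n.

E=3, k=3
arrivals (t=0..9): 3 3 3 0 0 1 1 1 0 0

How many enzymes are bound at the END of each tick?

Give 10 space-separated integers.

t=0: arr=3 -> substrate=0 bound=3 product=0
t=1: arr=3 -> substrate=3 bound=3 product=0
t=2: arr=3 -> substrate=6 bound=3 product=0
t=3: arr=0 -> substrate=3 bound=3 product=3
t=4: arr=0 -> substrate=3 bound=3 product=3
t=5: arr=1 -> substrate=4 bound=3 product=3
t=6: arr=1 -> substrate=2 bound=3 product=6
t=7: arr=1 -> substrate=3 bound=3 product=6
t=8: arr=0 -> substrate=3 bound=3 product=6
t=9: arr=0 -> substrate=0 bound=3 product=9

Answer: 3 3 3 3 3 3 3 3 3 3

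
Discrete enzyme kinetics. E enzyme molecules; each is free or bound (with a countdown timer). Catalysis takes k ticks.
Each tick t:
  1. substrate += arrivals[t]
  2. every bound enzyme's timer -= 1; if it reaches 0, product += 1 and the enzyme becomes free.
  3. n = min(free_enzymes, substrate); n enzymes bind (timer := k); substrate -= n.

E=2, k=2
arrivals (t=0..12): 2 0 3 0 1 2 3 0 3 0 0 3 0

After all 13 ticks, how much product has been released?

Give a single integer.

t=0: arr=2 -> substrate=0 bound=2 product=0
t=1: arr=0 -> substrate=0 bound=2 product=0
t=2: arr=3 -> substrate=1 bound=2 product=2
t=3: arr=0 -> substrate=1 bound=2 product=2
t=4: arr=1 -> substrate=0 bound=2 product=4
t=5: arr=2 -> substrate=2 bound=2 product=4
t=6: arr=3 -> substrate=3 bound=2 product=6
t=7: arr=0 -> substrate=3 bound=2 product=6
t=8: arr=3 -> substrate=4 bound=2 product=8
t=9: arr=0 -> substrate=4 bound=2 product=8
t=10: arr=0 -> substrate=2 bound=2 product=10
t=11: arr=3 -> substrate=5 bound=2 product=10
t=12: arr=0 -> substrate=3 bound=2 product=12

Answer: 12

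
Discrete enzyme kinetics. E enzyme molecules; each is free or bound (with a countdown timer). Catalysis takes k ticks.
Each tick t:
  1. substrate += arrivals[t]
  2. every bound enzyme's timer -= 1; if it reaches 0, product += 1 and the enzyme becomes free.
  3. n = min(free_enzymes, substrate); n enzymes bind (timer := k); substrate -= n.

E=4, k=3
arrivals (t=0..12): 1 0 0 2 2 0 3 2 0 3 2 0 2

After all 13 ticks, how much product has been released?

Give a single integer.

t=0: arr=1 -> substrate=0 bound=1 product=0
t=1: arr=0 -> substrate=0 bound=1 product=0
t=2: arr=0 -> substrate=0 bound=1 product=0
t=3: arr=2 -> substrate=0 bound=2 product=1
t=4: arr=2 -> substrate=0 bound=4 product=1
t=5: arr=0 -> substrate=0 bound=4 product=1
t=6: arr=3 -> substrate=1 bound=4 product=3
t=7: arr=2 -> substrate=1 bound=4 product=5
t=8: arr=0 -> substrate=1 bound=4 product=5
t=9: arr=3 -> substrate=2 bound=4 product=7
t=10: arr=2 -> substrate=2 bound=4 product=9
t=11: arr=0 -> substrate=2 bound=4 product=9
t=12: arr=2 -> substrate=2 bound=4 product=11

Answer: 11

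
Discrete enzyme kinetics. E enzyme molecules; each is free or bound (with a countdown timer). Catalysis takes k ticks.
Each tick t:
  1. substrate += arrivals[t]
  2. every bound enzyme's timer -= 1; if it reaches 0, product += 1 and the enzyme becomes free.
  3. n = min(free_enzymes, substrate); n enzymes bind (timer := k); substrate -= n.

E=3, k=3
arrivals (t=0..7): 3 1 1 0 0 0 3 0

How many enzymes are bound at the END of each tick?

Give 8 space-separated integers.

Answer: 3 3 3 2 2 2 3 3

Derivation:
t=0: arr=3 -> substrate=0 bound=3 product=0
t=1: arr=1 -> substrate=1 bound=3 product=0
t=2: arr=1 -> substrate=2 bound=3 product=0
t=3: arr=0 -> substrate=0 bound=2 product=3
t=4: arr=0 -> substrate=0 bound=2 product=3
t=5: arr=0 -> substrate=0 bound=2 product=3
t=6: arr=3 -> substrate=0 bound=3 product=5
t=7: arr=0 -> substrate=0 bound=3 product=5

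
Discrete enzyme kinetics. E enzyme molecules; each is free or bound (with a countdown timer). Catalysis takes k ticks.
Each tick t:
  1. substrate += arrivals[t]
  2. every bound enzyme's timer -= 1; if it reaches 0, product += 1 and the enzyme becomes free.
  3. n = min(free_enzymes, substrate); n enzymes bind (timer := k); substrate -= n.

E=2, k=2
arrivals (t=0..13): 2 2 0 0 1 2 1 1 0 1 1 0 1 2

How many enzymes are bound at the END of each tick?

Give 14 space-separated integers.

t=0: arr=2 -> substrate=0 bound=2 product=0
t=1: arr=2 -> substrate=2 bound=2 product=0
t=2: arr=0 -> substrate=0 bound=2 product=2
t=3: arr=0 -> substrate=0 bound=2 product=2
t=4: arr=1 -> substrate=0 bound=1 product=4
t=5: arr=2 -> substrate=1 bound=2 product=4
t=6: arr=1 -> substrate=1 bound=2 product=5
t=7: arr=1 -> substrate=1 bound=2 product=6
t=8: arr=0 -> substrate=0 bound=2 product=7
t=9: arr=1 -> substrate=0 bound=2 product=8
t=10: arr=1 -> substrate=0 bound=2 product=9
t=11: arr=0 -> substrate=0 bound=1 product=10
t=12: arr=1 -> substrate=0 bound=1 product=11
t=13: arr=2 -> substrate=1 bound=2 product=11

Answer: 2 2 2 2 1 2 2 2 2 2 2 1 1 2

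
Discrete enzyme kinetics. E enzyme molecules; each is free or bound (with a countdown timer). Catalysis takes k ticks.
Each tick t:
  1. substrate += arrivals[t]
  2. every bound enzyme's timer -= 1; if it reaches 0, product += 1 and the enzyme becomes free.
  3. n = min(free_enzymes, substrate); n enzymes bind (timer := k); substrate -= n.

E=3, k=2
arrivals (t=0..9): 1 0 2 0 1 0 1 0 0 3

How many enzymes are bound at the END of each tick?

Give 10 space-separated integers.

t=0: arr=1 -> substrate=0 bound=1 product=0
t=1: arr=0 -> substrate=0 bound=1 product=0
t=2: arr=2 -> substrate=0 bound=2 product=1
t=3: arr=0 -> substrate=0 bound=2 product=1
t=4: arr=1 -> substrate=0 bound=1 product=3
t=5: arr=0 -> substrate=0 bound=1 product=3
t=6: arr=1 -> substrate=0 bound=1 product=4
t=7: arr=0 -> substrate=0 bound=1 product=4
t=8: arr=0 -> substrate=0 bound=0 product=5
t=9: arr=3 -> substrate=0 bound=3 product=5

Answer: 1 1 2 2 1 1 1 1 0 3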